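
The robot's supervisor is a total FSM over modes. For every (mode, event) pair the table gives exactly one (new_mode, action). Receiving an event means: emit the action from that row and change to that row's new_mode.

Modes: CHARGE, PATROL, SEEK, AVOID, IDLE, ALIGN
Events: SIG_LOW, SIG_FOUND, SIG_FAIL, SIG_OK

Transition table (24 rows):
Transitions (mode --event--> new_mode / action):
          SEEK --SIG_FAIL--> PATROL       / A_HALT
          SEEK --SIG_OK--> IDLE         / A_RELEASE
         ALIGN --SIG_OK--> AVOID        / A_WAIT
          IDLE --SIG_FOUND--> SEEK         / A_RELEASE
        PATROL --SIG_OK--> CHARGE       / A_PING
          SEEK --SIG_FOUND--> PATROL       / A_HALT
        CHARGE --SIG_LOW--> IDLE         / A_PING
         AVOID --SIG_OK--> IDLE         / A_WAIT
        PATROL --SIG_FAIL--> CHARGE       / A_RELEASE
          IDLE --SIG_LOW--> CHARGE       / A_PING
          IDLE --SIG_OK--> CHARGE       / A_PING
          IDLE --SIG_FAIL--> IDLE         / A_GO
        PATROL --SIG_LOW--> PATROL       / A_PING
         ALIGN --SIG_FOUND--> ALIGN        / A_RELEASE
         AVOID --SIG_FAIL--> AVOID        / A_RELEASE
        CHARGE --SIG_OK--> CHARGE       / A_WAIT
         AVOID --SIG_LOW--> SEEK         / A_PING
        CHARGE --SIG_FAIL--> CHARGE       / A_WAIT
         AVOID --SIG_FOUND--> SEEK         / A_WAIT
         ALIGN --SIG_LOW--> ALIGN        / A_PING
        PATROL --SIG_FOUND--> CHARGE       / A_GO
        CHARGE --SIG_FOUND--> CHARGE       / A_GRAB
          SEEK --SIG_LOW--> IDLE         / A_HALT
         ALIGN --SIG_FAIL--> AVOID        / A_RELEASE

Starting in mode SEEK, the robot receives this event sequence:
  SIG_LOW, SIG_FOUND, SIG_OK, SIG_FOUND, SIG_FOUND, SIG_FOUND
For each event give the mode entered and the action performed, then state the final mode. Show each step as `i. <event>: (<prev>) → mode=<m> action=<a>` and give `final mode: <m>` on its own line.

1. SIG_LOW: (SEEK) → mode=IDLE action=A_HALT
2. SIG_FOUND: (IDLE) → mode=SEEK action=A_RELEASE
3. SIG_OK: (SEEK) → mode=IDLE action=A_RELEASE
4. SIG_FOUND: (IDLE) → mode=SEEK action=A_RELEASE
5. SIG_FOUND: (SEEK) → mode=PATROL action=A_HALT
6. SIG_FOUND: (PATROL) → mode=CHARGE action=A_GO

final mode: CHARGE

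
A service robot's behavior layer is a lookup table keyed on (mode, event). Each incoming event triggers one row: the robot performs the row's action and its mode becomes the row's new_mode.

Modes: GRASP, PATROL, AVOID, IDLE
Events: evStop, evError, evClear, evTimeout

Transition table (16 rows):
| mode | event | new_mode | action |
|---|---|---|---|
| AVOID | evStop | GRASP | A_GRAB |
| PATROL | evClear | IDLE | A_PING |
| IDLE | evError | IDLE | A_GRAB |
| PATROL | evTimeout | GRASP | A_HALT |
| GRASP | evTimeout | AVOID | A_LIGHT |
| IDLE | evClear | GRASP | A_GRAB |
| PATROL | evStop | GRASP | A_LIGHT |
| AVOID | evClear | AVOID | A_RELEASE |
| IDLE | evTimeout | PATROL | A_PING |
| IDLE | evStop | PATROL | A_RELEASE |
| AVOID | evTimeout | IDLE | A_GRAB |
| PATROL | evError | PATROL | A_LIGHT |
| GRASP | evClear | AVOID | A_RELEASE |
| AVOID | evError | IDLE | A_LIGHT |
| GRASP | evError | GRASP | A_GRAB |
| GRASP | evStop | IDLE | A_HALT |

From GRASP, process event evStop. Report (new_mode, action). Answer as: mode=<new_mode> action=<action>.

mode=IDLE action=A_HALT

current mode = GRASP; filter table to that mode:
  (GRASP, evTimeout) → (AVOID, A_LIGHT)
  (GRASP, evClear) → (AVOID, A_RELEASE)
  (GRASP, evError) → (GRASP, A_GRAB)
  (GRASP, evStop) → (IDLE, A_HALT)  ← event matches
event = evStop selects (IDLE, A_HALT)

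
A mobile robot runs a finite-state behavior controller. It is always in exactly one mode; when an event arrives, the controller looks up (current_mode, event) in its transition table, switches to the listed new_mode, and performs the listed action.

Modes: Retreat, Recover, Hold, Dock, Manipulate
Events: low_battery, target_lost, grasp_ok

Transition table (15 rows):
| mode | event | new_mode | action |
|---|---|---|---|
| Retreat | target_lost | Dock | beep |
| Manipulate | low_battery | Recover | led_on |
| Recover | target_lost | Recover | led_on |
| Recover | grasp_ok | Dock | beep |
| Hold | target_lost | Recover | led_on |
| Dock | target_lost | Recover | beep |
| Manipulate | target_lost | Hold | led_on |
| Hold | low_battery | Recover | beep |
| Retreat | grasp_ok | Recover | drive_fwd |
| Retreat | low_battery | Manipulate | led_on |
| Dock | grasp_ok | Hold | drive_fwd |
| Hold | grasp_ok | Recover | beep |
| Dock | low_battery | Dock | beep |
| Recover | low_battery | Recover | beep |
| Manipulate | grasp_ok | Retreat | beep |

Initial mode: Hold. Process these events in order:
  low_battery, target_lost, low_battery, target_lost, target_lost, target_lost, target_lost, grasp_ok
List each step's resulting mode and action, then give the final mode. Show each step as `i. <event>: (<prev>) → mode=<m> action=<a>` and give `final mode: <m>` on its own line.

1. low_battery: (Hold) → mode=Recover action=beep
2. target_lost: (Recover) → mode=Recover action=led_on
3. low_battery: (Recover) → mode=Recover action=beep
4. target_lost: (Recover) → mode=Recover action=led_on
5. target_lost: (Recover) → mode=Recover action=led_on
6. target_lost: (Recover) → mode=Recover action=led_on
7. target_lost: (Recover) → mode=Recover action=led_on
8. grasp_ok: (Recover) → mode=Dock action=beep

final mode: Dock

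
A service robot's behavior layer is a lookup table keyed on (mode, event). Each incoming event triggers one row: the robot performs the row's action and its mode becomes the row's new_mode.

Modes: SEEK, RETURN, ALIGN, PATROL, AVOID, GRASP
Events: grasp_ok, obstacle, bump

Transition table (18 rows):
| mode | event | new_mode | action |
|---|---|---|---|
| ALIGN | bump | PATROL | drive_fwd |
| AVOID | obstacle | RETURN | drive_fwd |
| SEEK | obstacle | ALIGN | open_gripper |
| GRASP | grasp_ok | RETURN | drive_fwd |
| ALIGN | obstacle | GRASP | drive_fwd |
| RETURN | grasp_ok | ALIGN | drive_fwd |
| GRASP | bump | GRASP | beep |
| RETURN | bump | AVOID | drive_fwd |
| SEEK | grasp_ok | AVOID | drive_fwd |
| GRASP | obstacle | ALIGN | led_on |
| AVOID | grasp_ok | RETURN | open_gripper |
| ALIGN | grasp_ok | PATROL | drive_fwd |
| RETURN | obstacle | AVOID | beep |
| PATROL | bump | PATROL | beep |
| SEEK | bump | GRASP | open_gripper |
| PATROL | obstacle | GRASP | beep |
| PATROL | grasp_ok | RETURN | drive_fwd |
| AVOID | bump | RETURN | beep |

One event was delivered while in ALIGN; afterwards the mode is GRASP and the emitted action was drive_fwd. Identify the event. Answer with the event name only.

obstacle

try grasp_ok: (ALIGN, grasp_ok) → (PATROL, drive_fwd)
try obstacle: (ALIGN, obstacle) → (GRASP, drive_fwd)  ← matches
try bump: (ALIGN, bump) → (PATROL, drive_fwd)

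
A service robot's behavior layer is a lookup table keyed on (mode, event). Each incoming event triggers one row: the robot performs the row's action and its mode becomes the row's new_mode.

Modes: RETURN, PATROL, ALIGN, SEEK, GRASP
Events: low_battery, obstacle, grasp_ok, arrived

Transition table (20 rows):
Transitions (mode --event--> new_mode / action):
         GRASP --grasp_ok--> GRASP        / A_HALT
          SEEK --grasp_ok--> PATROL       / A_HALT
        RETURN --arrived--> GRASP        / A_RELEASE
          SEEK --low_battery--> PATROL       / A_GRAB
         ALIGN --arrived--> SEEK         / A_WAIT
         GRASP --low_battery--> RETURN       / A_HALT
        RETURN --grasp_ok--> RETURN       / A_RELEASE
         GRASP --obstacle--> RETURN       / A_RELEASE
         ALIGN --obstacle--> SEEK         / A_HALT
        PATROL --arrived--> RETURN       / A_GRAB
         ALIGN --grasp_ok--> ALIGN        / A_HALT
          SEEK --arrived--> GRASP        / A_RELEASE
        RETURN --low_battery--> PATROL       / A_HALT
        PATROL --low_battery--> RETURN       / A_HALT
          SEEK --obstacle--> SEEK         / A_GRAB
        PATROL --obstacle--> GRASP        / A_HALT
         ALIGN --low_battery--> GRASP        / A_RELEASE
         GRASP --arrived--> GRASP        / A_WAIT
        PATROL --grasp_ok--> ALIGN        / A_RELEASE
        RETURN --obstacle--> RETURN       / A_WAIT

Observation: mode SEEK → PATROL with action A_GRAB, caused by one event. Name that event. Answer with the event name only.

low_battery

try low_battery: (SEEK, low_battery) → (PATROL, A_GRAB)  ← matches
try obstacle: (SEEK, obstacle) → (SEEK, A_GRAB)
try grasp_ok: (SEEK, grasp_ok) → (PATROL, A_HALT)
try arrived: (SEEK, arrived) → (GRASP, A_RELEASE)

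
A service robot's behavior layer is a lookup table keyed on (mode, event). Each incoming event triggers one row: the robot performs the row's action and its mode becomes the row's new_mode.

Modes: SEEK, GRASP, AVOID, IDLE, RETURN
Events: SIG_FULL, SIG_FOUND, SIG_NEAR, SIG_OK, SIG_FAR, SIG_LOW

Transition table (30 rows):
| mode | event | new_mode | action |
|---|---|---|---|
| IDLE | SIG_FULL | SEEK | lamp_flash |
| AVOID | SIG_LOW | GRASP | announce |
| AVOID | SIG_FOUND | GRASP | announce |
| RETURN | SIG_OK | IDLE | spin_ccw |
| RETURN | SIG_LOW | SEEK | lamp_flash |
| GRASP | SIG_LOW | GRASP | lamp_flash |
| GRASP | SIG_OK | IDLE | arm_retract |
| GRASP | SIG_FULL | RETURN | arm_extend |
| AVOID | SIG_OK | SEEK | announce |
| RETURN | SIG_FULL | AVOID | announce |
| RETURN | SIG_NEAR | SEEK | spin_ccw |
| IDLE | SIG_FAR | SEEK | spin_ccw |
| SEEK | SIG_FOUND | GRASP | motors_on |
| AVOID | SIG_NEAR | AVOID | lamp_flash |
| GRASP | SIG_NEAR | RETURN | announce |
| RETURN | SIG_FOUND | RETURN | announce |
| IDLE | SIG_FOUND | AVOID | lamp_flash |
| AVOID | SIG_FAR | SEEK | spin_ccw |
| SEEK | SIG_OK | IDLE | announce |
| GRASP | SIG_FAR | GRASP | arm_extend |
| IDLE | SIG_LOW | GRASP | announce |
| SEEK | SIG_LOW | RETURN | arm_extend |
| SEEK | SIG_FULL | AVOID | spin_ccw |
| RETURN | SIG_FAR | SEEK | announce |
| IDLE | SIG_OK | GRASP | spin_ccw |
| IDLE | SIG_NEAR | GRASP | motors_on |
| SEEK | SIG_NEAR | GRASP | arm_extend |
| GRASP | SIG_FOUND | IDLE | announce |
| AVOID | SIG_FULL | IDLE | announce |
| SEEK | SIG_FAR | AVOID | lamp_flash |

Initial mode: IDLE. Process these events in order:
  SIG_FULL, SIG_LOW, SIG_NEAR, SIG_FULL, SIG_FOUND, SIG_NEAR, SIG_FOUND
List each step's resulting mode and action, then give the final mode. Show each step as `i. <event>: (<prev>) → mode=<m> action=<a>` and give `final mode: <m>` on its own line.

1. SIG_FULL: (IDLE) → mode=SEEK action=lamp_flash
2. SIG_LOW: (SEEK) → mode=RETURN action=arm_extend
3. SIG_NEAR: (RETURN) → mode=SEEK action=spin_ccw
4. SIG_FULL: (SEEK) → mode=AVOID action=spin_ccw
5. SIG_FOUND: (AVOID) → mode=GRASP action=announce
6. SIG_NEAR: (GRASP) → mode=RETURN action=announce
7. SIG_FOUND: (RETURN) → mode=RETURN action=announce

final mode: RETURN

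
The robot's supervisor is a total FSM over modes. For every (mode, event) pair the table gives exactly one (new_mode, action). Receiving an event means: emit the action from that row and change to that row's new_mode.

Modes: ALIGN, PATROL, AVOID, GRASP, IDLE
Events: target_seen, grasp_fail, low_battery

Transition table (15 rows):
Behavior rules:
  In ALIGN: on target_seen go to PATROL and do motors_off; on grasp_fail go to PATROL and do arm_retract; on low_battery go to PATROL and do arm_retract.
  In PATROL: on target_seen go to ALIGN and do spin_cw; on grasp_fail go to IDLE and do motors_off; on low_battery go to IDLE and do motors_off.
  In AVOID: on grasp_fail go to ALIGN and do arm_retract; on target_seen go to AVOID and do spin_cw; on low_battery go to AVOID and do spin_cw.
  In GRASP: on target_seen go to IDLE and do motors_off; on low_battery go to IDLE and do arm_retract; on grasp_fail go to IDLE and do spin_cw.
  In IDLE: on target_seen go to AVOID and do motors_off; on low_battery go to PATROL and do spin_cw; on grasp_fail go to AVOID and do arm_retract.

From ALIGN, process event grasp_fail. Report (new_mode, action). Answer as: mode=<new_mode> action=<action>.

current mode = ALIGN; filter table to that mode:
  (ALIGN, target_seen) → (PATROL, motors_off)
  (ALIGN, grasp_fail) → (PATROL, arm_retract)  ← event matches
  (ALIGN, low_battery) → (PATROL, arm_retract)
event = grasp_fail selects (PATROL, arm_retract)

mode=PATROL action=arm_retract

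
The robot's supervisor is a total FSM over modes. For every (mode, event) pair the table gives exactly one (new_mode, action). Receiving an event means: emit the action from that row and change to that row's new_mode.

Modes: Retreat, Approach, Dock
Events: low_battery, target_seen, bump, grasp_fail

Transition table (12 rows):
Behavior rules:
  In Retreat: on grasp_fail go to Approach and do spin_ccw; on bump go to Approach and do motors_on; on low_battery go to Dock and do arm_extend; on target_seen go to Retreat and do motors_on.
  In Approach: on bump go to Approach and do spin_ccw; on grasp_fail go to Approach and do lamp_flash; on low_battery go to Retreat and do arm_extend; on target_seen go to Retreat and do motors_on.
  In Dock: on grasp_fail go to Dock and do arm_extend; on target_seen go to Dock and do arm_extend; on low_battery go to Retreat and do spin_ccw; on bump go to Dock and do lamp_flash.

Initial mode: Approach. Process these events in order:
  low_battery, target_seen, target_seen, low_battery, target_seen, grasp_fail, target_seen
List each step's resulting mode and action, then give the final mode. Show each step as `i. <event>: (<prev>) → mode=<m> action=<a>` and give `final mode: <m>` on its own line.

final mode: Dock

1. low_battery: (Approach) → mode=Retreat action=arm_extend
2. target_seen: (Retreat) → mode=Retreat action=motors_on
3. target_seen: (Retreat) → mode=Retreat action=motors_on
4. low_battery: (Retreat) → mode=Dock action=arm_extend
5. target_seen: (Dock) → mode=Dock action=arm_extend
6. grasp_fail: (Dock) → mode=Dock action=arm_extend
7. target_seen: (Dock) → mode=Dock action=arm_extend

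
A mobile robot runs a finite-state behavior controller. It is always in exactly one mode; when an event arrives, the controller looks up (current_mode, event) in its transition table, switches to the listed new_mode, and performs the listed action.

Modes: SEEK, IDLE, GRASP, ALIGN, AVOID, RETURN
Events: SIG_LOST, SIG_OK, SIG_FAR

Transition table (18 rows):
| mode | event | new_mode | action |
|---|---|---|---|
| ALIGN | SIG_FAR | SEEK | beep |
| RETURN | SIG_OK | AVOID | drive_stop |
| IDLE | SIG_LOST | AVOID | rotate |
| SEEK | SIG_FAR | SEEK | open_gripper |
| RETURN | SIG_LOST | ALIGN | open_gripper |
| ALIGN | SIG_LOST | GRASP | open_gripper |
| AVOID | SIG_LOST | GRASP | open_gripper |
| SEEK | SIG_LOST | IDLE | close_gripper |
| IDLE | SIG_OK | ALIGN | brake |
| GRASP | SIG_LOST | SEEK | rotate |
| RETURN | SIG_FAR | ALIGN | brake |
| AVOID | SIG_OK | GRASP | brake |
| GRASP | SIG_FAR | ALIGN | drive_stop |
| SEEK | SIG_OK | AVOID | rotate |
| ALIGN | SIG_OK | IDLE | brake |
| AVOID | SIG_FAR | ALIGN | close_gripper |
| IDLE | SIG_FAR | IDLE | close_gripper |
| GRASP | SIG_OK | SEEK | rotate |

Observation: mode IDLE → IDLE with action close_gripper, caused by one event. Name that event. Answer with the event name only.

try SIG_LOST: (IDLE, SIG_LOST) → (AVOID, rotate)
try SIG_OK: (IDLE, SIG_OK) → (ALIGN, brake)
try SIG_FAR: (IDLE, SIG_FAR) → (IDLE, close_gripper)  ← matches

SIG_FAR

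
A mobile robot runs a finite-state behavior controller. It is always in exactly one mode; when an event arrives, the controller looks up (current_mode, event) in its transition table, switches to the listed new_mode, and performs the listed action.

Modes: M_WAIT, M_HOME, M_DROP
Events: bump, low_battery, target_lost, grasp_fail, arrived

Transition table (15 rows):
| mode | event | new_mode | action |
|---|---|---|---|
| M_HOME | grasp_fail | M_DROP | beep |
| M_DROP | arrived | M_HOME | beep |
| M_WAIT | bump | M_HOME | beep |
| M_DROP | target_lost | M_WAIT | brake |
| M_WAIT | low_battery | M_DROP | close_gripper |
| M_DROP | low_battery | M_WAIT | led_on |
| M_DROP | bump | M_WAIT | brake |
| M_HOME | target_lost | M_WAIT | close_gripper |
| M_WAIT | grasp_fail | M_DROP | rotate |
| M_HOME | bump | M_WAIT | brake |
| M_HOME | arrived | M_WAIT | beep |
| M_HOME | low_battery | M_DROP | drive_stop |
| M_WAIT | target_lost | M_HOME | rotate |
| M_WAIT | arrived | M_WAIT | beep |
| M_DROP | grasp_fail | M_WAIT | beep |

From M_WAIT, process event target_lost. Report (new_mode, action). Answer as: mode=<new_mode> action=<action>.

current mode = M_WAIT; filter table to that mode:
  (M_WAIT, bump) → (M_HOME, beep)
  (M_WAIT, low_battery) → (M_DROP, close_gripper)
  (M_WAIT, grasp_fail) → (M_DROP, rotate)
  (M_WAIT, target_lost) → (M_HOME, rotate)  ← event matches
  (M_WAIT, arrived) → (M_WAIT, beep)
event = target_lost selects (M_HOME, rotate)

mode=M_HOME action=rotate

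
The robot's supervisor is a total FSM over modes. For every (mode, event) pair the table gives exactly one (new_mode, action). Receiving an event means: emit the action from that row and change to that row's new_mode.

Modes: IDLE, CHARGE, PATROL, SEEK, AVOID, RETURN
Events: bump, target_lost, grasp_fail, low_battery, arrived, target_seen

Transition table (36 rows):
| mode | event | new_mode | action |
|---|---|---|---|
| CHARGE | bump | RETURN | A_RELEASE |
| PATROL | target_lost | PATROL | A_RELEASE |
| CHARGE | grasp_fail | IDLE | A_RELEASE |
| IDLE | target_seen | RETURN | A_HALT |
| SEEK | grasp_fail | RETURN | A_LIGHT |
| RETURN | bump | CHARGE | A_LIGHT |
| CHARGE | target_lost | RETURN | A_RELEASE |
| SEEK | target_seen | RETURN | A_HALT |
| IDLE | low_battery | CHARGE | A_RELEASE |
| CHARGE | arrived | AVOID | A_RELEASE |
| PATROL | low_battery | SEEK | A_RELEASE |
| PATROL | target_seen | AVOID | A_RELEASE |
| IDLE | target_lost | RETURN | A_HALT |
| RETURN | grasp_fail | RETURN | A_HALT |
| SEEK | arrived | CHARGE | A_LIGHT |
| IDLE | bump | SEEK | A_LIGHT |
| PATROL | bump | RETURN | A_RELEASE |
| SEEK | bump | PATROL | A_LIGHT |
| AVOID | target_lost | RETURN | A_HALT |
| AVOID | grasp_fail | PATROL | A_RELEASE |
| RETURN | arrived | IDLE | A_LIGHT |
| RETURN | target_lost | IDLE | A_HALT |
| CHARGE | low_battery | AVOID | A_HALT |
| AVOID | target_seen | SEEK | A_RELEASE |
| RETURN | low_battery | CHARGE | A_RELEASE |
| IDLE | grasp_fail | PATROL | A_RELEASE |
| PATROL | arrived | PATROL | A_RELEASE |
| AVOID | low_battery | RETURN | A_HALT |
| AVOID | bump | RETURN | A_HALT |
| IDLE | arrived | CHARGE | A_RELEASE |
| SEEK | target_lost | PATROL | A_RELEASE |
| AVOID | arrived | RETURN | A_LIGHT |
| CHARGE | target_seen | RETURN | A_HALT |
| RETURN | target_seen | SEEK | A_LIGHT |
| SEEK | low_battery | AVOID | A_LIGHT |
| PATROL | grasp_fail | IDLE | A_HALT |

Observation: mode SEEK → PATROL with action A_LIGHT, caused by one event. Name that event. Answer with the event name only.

try bump: (SEEK, bump) → (PATROL, A_LIGHT)  ← matches
try target_lost: (SEEK, target_lost) → (PATROL, A_RELEASE)
try grasp_fail: (SEEK, grasp_fail) → (RETURN, A_LIGHT)
try low_battery: (SEEK, low_battery) → (AVOID, A_LIGHT)
try arrived: (SEEK, arrived) → (CHARGE, A_LIGHT)
try target_seen: (SEEK, target_seen) → (RETURN, A_HALT)

bump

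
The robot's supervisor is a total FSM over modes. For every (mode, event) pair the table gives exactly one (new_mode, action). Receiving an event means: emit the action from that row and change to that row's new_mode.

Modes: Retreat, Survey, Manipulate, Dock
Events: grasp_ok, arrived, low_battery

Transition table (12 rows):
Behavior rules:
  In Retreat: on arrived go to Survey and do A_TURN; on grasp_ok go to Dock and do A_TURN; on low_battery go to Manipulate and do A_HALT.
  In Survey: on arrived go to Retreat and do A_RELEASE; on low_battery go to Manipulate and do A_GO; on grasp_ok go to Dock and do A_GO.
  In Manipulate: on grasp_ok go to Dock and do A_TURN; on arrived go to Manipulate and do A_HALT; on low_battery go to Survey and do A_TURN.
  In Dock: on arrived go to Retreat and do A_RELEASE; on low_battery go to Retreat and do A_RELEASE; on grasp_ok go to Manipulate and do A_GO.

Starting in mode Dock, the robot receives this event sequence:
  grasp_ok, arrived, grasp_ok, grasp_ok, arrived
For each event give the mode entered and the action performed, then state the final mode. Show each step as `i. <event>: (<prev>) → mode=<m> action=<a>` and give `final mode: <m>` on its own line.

final mode: Manipulate

1. grasp_ok: (Dock) → mode=Manipulate action=A_GO
2. arrived: (Manipulate) → mode=Manipulate action=A_HALT
3. grasp_ok: (Manipulate) → mode=Dock action=A_TURN
4. grasp_ok: (Dock) → mode=Manipulate action=A_GO
5. arrived: (Manipulate) → mode=Manipulate action=A_HALT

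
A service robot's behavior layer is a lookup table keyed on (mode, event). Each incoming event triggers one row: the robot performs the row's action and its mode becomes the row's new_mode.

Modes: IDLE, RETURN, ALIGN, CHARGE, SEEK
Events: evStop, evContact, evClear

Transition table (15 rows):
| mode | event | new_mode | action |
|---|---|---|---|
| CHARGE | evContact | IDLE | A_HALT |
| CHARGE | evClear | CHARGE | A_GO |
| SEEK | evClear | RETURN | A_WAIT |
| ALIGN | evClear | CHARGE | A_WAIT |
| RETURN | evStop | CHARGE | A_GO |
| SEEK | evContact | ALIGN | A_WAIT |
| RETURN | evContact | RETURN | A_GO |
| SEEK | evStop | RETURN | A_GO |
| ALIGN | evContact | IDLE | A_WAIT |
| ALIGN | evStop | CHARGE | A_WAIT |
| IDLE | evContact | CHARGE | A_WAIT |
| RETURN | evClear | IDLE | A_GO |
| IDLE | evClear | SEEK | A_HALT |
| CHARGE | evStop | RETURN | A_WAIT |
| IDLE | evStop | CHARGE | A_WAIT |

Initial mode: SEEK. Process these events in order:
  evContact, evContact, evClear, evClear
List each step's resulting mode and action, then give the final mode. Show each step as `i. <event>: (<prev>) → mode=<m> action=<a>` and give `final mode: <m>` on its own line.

final mode: RETURN

1. evContact: (SEEK) → mode=ALIGN action=A_WAIT
2. evContact: (ALIGN) → mode=IDLE action=A_WAIT
3. evClear: (IDLE) → mode=SEEK action=A_HALT
4. evClear: (SEEK) → mode=RETURN action=A_WAIT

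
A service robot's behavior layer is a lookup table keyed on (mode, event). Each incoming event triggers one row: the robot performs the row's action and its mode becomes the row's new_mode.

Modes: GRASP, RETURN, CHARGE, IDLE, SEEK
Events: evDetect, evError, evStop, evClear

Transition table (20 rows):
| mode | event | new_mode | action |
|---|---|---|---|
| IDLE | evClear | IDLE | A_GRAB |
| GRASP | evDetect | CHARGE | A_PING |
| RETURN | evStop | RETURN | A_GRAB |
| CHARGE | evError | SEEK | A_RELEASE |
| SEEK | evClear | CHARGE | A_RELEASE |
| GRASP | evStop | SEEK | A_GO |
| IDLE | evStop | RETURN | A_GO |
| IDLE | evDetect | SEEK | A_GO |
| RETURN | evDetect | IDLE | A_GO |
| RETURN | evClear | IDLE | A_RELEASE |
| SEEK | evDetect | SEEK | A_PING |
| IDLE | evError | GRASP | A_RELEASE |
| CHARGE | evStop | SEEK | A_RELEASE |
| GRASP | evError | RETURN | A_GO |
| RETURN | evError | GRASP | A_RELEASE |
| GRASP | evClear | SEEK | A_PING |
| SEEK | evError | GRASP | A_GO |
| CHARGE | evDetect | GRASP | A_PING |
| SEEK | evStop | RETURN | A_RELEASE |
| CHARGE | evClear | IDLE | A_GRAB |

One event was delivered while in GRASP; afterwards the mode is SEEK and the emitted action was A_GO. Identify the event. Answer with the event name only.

try evDetect: (GRASP, evDetect) → (CHARGE, A_PING)
try evError: (GRASP, evError) → (RETURN, A_GO)
try evStop: (GRASP, evStop) → (SEEK, A_GO)  ← matches
try evClear: (GRASP, evClear) → (SEEK, A_PING)

evStop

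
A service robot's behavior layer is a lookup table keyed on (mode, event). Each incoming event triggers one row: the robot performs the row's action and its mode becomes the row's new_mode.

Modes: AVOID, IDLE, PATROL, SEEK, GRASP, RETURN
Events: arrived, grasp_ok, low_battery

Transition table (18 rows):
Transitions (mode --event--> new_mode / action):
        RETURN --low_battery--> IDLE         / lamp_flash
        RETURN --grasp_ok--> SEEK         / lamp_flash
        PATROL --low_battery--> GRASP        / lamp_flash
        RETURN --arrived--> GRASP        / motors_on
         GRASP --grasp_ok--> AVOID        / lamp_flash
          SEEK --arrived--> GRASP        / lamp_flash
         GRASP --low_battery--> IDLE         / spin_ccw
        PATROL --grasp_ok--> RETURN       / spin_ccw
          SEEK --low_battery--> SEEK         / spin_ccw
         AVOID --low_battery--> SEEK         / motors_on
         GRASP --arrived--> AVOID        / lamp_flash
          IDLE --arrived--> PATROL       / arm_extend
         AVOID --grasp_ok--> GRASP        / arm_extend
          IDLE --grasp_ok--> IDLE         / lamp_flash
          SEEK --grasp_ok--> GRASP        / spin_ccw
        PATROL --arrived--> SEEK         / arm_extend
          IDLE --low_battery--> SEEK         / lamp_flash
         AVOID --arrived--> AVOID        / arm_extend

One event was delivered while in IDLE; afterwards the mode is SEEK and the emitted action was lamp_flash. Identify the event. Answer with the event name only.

low_battery

try arrived: (IDLE, arrived) → (PATROL, arm_extend)
try grasp_ok: (IDLE, grasp_ok) → (IDLE, lamp_flash)
try low_battery: (IDLE, low_battery) → (SEEK, lamp_flash)  ← matches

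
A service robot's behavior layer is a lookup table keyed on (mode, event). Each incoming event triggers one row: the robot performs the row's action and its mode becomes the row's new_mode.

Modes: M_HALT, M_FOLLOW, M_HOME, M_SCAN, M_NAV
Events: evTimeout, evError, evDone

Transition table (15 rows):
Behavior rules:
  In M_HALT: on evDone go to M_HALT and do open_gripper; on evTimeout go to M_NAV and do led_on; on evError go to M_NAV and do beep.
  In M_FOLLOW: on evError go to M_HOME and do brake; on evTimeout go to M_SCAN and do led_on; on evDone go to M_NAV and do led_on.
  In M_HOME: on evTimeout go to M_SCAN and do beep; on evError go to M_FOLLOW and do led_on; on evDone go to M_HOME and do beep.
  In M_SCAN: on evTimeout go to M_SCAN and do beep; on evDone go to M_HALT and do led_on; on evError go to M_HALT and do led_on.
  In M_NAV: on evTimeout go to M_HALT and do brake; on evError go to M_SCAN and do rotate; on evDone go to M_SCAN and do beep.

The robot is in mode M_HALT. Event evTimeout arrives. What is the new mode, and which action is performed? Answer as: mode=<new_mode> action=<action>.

current mode = M_HALT; filter table to that mode:
  (M_HALT, evDone) → (M_HALT, open_gripper)
  (M_HALT, evTimeout) → (M_NAV, led_on)  ← event matches
  (M_HALT, evError) → (M_NAV, beep)
event = evTimeout selects (M_NAV, led_on)

mode=M_NAV action=led_on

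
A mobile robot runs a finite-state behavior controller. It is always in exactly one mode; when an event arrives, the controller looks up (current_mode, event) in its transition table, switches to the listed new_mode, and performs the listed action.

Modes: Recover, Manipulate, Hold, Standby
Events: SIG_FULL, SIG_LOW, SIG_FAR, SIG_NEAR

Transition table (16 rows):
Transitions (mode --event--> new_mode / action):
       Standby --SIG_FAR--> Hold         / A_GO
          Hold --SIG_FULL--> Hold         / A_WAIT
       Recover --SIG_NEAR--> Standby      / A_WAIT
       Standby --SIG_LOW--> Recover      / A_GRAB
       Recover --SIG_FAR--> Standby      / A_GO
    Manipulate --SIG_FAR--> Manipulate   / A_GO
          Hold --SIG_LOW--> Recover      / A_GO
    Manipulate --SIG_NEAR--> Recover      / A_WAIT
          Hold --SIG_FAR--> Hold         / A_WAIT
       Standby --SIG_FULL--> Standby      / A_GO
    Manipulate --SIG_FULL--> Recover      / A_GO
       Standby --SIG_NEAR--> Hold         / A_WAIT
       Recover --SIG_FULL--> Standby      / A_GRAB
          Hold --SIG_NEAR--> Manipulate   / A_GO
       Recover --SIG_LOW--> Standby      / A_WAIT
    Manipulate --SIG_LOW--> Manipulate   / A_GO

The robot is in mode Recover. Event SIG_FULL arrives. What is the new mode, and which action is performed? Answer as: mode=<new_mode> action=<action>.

mode=Standby action=A_GRAB

current mode = Recover; filter table to that mode:
  (Recover, SIG_NEAR) → (Standby, A_WAIT)
  (Recover, SIG_FAR) → (Standby, A_GO)
  (Recover, SIG_FULL) → (Standby, A_GRAB)  ← event matches
  (Recover, SIG_LOW) → (Standby, A_WAIT)
event = SIG_FULL selects (Standby, A_GRAB)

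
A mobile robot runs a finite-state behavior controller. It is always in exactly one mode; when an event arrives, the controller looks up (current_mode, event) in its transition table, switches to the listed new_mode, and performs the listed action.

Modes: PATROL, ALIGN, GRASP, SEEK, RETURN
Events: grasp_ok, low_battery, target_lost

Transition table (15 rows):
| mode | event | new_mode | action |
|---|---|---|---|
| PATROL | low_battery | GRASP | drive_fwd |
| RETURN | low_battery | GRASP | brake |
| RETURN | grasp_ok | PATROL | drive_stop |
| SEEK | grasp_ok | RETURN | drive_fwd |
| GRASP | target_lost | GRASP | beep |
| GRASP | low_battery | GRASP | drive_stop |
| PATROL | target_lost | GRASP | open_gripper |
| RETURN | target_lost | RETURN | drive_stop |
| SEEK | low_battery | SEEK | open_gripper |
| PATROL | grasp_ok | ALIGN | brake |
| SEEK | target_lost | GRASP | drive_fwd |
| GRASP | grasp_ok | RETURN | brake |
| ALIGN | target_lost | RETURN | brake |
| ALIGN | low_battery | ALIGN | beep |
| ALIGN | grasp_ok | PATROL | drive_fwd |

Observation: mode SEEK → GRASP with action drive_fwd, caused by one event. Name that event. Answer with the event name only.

try grasp_ok: (SEEK, grasp_ok) → (RETURN, drive_fwd)
try low_battery: (SEEK, low_battery) → (SEEK, open_gripper)
try target_lost: (SEEK, target_lost) → (GRASP, drive_fwd)  ← matches

target_lost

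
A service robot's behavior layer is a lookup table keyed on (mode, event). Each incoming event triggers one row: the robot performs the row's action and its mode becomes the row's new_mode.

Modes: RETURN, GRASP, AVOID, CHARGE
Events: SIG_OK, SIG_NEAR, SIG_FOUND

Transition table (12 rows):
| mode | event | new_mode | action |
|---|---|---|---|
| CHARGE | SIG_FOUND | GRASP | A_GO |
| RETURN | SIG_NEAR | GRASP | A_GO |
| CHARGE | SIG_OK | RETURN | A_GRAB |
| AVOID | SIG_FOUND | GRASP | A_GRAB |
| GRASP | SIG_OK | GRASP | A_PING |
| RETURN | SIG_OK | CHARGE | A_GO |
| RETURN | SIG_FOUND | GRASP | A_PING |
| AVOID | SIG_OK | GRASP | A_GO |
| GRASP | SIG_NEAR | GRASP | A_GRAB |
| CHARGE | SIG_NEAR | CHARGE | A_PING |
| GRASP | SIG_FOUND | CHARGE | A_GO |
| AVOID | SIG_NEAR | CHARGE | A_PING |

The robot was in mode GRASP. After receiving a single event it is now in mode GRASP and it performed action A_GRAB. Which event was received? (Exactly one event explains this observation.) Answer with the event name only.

try SIG_OK: (GRASP, SIG_OK) → (GRASP, A_PING)
try SIG_NEAR: (GRASP, SIG_NEAR) → (GRASP, A_GRAB)  ← matches
try SIG_FOUND: (GRASP, SIG_FOUND) → (CHARGE, A_GO)

SIG_NEAR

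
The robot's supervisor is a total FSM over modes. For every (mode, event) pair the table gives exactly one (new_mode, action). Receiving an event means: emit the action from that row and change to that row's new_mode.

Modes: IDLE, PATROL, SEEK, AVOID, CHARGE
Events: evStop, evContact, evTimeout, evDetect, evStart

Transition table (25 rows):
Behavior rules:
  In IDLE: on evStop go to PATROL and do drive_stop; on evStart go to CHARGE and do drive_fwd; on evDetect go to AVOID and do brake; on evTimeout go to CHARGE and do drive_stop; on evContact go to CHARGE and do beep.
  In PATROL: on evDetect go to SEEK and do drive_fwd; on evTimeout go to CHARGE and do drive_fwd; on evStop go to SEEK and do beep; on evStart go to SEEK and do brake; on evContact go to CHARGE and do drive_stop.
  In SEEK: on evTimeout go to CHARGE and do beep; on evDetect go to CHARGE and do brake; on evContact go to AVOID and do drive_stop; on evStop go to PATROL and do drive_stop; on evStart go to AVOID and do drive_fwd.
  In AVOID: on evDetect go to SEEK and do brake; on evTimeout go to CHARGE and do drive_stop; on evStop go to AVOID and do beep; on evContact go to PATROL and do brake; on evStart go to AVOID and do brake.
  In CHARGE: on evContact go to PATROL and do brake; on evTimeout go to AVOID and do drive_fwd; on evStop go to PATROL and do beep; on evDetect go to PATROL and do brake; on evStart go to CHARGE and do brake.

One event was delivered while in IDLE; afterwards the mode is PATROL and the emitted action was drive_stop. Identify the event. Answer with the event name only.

evStop

try evStop: (IDLE, evStop) → (PATROL, drive_stop)  ← matches
try evContact: (IDLE, evContact) → (CHARGE, beep)
try evTimeout: (IDLE, evTimeout) → (CHARGE, drive_stop)
try evDetect: (IDLE, evDetect) → (AVOID, brake)
try evStart: (IDLE, evStart) → (CHARGE, drive_fwd)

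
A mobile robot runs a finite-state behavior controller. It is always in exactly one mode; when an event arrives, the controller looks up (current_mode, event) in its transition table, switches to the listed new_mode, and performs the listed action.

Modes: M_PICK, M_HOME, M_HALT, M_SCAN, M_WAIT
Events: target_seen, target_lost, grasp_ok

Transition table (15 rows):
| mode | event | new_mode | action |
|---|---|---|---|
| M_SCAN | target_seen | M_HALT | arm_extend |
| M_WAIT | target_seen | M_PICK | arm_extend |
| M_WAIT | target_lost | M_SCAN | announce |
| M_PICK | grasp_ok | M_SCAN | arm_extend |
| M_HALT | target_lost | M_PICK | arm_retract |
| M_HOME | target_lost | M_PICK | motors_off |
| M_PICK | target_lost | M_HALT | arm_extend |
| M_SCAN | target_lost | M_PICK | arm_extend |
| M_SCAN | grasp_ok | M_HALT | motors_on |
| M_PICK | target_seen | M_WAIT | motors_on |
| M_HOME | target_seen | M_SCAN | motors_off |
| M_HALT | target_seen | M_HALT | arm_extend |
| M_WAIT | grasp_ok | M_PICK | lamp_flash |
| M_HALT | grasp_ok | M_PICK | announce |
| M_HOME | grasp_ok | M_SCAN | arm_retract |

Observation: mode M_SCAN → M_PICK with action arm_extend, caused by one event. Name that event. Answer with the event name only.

try target_seen: (M_SCAN, target_seen) → (M_HALT, arm_extend)
try target_lost: (M_SCAN, target_lost) → (M_PICK, arm_extend)  ← matches
try grasp_ok: (M_SCAN, grasp_ok) → (M_HALT, motors_on)

target_lost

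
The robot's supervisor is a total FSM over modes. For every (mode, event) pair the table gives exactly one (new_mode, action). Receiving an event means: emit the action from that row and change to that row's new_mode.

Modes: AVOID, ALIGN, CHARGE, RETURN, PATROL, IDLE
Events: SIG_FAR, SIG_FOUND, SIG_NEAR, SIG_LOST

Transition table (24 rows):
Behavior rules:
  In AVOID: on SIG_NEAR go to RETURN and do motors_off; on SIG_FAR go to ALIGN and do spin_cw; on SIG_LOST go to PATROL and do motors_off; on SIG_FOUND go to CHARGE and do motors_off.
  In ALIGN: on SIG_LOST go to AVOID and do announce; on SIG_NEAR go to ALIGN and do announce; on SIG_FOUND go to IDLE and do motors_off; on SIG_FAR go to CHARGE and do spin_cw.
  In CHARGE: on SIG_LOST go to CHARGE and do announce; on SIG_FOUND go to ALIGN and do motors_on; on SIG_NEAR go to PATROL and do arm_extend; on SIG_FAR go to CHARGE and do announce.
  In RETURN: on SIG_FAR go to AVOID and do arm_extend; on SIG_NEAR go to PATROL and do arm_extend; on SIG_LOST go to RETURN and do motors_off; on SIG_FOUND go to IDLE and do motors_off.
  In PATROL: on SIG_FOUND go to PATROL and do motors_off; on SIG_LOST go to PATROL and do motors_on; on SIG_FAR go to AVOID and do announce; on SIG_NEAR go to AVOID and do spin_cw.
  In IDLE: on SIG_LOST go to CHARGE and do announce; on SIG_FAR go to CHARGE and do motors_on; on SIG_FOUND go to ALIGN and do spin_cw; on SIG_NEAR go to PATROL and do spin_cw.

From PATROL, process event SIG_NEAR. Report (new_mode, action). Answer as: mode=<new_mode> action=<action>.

mode=AVOID action=spin_cw

current mode = PATROL; filter table to that mode:
  (PATROL, SIG_FOUND) → (PATROL, motors_off)
  (PATROL, SIG_LOST) → (PATROL, motors_on)
  (PATROL, SIG_FAR) → (AVOID, announce)
  (PATROL, SIG_NEAR) → (AVOID, spin_cw)  ← event matches
event = SIG_NEAR selects (AVOID, spin_cw)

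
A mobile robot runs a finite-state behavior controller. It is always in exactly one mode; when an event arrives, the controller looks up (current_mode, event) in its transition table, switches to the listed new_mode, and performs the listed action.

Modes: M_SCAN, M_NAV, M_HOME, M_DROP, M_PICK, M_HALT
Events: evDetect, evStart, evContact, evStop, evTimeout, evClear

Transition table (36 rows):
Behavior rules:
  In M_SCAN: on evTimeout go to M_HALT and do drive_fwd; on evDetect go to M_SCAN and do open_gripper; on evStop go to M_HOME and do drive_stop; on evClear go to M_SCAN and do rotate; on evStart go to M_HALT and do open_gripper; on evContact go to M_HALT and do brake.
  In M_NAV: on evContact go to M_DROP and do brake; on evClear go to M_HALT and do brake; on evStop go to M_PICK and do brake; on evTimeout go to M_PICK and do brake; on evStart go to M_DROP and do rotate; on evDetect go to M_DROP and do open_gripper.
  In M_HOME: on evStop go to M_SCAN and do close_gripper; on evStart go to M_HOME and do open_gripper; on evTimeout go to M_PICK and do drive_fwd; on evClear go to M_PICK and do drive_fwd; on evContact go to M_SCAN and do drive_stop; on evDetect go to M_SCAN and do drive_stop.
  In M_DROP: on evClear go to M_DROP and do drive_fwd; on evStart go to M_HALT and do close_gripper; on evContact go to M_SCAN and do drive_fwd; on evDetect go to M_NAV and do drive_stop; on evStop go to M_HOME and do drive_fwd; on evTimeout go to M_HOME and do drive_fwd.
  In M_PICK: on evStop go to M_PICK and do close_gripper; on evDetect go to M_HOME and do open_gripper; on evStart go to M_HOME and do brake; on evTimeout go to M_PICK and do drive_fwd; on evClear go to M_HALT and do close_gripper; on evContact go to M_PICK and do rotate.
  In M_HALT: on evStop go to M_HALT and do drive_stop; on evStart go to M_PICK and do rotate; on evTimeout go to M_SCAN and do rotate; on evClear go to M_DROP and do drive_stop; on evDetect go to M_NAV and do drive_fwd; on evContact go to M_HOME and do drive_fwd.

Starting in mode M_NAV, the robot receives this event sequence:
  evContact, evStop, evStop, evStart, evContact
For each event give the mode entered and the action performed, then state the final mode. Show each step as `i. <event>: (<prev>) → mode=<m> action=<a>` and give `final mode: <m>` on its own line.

1. evContact: (M_NAV) → mode=M_DROP action=brake
2. evStop: (M_DROP) → mode=M_HOME action=drive_fwd
3. evStop: (M_HOME) → mode=M_SCAN action=close_gripper
4. evStart: (M_SCAN) → mode=M_HALT action=open_gripper
5. evContact: (M_HALT) → mode=M_HOME action=drive_fwd

final mode: M_HOME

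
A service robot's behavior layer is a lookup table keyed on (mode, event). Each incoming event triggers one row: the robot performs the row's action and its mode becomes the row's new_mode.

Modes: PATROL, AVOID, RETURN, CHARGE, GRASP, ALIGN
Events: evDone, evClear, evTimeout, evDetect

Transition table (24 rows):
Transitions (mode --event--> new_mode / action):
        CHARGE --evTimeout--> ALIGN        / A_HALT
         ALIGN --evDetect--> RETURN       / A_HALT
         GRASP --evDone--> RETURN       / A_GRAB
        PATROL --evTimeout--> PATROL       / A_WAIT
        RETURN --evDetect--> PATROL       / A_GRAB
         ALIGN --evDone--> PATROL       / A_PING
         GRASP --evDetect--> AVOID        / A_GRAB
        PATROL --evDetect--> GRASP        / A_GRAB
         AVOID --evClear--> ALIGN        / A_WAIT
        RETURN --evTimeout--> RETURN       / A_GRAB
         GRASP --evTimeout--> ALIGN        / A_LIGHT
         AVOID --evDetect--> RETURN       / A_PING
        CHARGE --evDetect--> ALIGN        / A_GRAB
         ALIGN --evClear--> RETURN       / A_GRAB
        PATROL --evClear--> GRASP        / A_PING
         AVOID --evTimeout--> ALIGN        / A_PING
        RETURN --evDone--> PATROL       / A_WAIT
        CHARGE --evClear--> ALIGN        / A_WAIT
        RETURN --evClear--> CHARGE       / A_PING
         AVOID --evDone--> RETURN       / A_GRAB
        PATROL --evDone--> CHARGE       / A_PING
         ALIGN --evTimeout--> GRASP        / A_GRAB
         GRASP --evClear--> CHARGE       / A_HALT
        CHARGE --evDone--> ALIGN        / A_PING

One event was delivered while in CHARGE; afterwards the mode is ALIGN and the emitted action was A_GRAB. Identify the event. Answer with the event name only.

evDetect

try evDone: (CHARGE, evDone) → (ALIGN, A_PING)
try evClear: (CHARGE, evClear) → (ALIGN, A_WAIT)
try evTimeout: (CHARGE, evTimeout) → (ALIGN, A_HALT)
try evDetect: (CHARGE, evDetect) → (ALIGN, A_GRAB)  ← matches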